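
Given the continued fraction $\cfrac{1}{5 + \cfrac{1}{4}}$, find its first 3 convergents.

0/1, 1/5, 4/21

Using the convergent recurrence p_i = a_i*p_{i-1} + p_{i-2}, q_i = a_i*q_{i-1} + q_{i-2} with p_{-2}=0, p_{-1}=1, q_{-2}=1, q_{-1}=0:
  i=0: a_0=0, p_0 = 0*1 + 0 = 0, q_0 = 0*0 + 1 = 1.
  i=1: a_1=5, p_1 = 5*0 + 1 = 1, q_1 = 5*1 + 0 = 5.
  i=2: a_2=4, p_2 = 4*1 + 0 = 4, q_2 = 4*5 + 1 = 21.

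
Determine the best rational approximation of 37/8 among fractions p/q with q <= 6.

Expand x = 37/8 as a continued fraction with the Euclidean algorithm:
  37 = 4*8 + 5, so a_0 = 4.
  8 = 1*5 + 3, so a_1 = 1.
  5 = 1*3 + 2, so a_2 = 1.
  3 = 1*2 + 1, so a_3 = 1.
  2 = 2*1 + 0, so a_4 = 2.
so x = [4; 1, 1, 1, 2].
Convergents (p_i = a_i*p_{i-1} + p_{i-2}, q_i = a_i*q_{i-1} + q_{i-2} with p_{-2}=0, p_{-1}=1, q_{-2}=1, q_{-1}=0), until the denominator exceeds 6:
  i=0: a_0=4, p_0 = 4*1 + 0 = 4, q_0 = 4*0 + 1 = 1.
  i=1: a_1=1, p_1 = 1*4 + 1 = 5, q_1 = 1*1 + 0 = 1.
  i=2: a_2=1, p_2 = 1*5 + 4 = 9, q_2 = 1*1 + 1 = 2.
  i=3: a_3=1, p_3 = 1*9 + 5 = 14, q_3 = 1*2 + 1 = 3.
  i=4: a_4=2, p_4 = 2*14 + 9 = 37, q_4 = 2*3 + 2 = 8.
q_4 = 8 > 6, so the last convergent with denominator <= 6 is p_3/q_3 = 14/3.
The closest fraction with denominator <= 6 is either p_3/q_3 or the intermediate fraction (k*p_3 + p_2)/(k*q_3 + q_2) with the largest k >= 1 whose denominator stays <= 6; these approach x as k grows, and every other convergent or intermediate fraction in range is farther away.
Largest k: floor((6 - q_2)/q_3) = floor((6 - 2)/3) = 1.
That gives (1*14 + 9)/(1*3 + 2) = 23/5.
Compare the errors: |x - 14/3| = |37*3 - 14*8|/(8*3) = 1/24, and |x - 23/5| = |37*5 - 23*8|/(8*5) = 1/40.
Cross-multiplying, 1*24 = 24 < 40 = 1*40, so 1/40 is smaller: the intermediate fraction 23/5 is closer to x than 14/3.

23/5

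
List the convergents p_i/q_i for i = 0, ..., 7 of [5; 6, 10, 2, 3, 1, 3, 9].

5/1, 31/6, 315/61, 661/128, 2298/445, 2959/573, 11175/2164, 103534/20049

Using the convergent recurrence p_i = a_i*p_{i-1} + p_{i-2}, q_i = a_i*q_{i-1} + q_{i-2} with p_{-2}=0, p_{-1}=1, q_{-2}=1, q_{-1}=0:
  i=0: a_0=5, p_0 = 5*1 + 0 = 5, q_0 = 5*0 + 1 = 1.
  i=1: a_1=6, p_1 = 6*5 + 1 = 31, q_1 = 6*1 + 0 = 6.
  i=2: a_2=10, p_2 = 10*31 + 5 = 315, q_2 = 10*6 + 1 = 61.
  i=3: a_3=2, p_3 = 2*315 + 31 = 661, q_3 = 2*61 + 6 = 128.
  i=4: a_4=3, p_4 = 3*661 + 315 = 2298, q_4 = 3*128 + 61 = 445.
  i=5: a_5=1, p_5 = 1*2298 + 661 = 2959, q_5 = 1*445 + 128 = 573.
  i=6: a_6=3, p_6 = 3*2959 + 2298 = 11175, q_6 = 3*573 + 445 = 2164.
  i=7: a_7=9, p_7 = 9*11175 + 2959 = 103534, q_7 = 9*2164 + 573 = 20049.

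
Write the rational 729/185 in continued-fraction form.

Run the Euclidean algorithm on 729 and 185; the successive quotients are the partial quotients a_0, a_1, ... (each step inverts the fractional part left over by the previous one):
  729 = 3*185 + 174, so a_0 = 3.
  185 = 1*174 + 11, so a_1 = 1.
  174 = 15*11 + 9, so a_2 = 15.
  11 = 1*9 + 2, so a_3 = 1.
  9 = 4*2 + 1, so a_4 = 4.
  2 = 2*1 + 0, so a_5 = 2.
The remainder reaches 0 after 6 divisions, so the expansion has 6 partial quotients, read off in order.

[3; 1, 15, 1, 4, 2]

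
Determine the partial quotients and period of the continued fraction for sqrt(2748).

[52; (2, 2, 1, 2, 8, 2, 1, 2, 2, 104)]

Write x_i = (sqrt(2748) + m_i)/d_i with (m_0, d_0) = (0, 1). a_0 = floor(sqrt(2748)) = 52, since 52^2 = 2704 <= 2748 < 2809 = 53^2.
Iterate m_{i+1} = d_i*a_i - m_i, d_{i+1} = (2748 - m_{i+1}^2)/d_i, a_{i+1} = floor((a_0 + m_{i+1})/d_{i+1}):
  m_1 = 1*52 - 0 = 52, d_1 = (2748 - 52^2)/1 = 44/1 = 44, a_1 = floor((52 + 52)/44) = 2.
  m_2 = 44*2 - 52 = 36, d_2 = (2748 - 36^2)/44 = 1452/44 = 33, a_2 = floor((52 + 36)/33) = 2.
  m_3 = 33*2 - 36 = 30, d_3 = (2748 - 30^2)/33 = 1848/33 = 56, a_3 = floor((52 + 30)/56) = 1.
  m_4 = 56*1 - 30 = 26, d_4 = (2748 - 26^2)/56 = 2072/56 = 37, a_4 = floor((52 + 26)/37) = 2.
  m_5 = 37*2 - 26 = 48, d_5 = (2748 - 48^2)/37 = 444/37 = 12, a_5 = floor((52 + 48)/12) = 8.
  m_6 = 12*8 - 48 = 48, d_6 = (2748 - 48^2)/12 = 444/12 = 37, a_6 = floor((52 + 48)/37) = 2.
  m_7 = 37*2 - 48 = 26, d_7 = (2748 - 26^2)/37 = 2072/37 = 56, a_7 = floor((52 + 26)/56) = 1.
  m_8 = 56*1 - 26 = 30, d_8 = (2748 - 30^2)/56 = 1848/56 = 33, a_8 = floor((52 + 30)/33) = 2.
  m_9 = 33*2 - 30 = 36, d_9 = (2748 - 36^2)/33 = 1452/33 = 44, a_9 = floor((52 + 36)/44) = 2.
  m_10 = 44*2 - 36 = 52, d_10 = (2748 - 52^2)/44 = 44/44 = 1, a_10 = floor((52 + 52)/1) = 104.
  m_11 = 1*104 - 52 = 52, d_11 = (2748 - 52^2)/1 = 44/1 = 44: (m_11, d_11) = (m_1, d_1) = (52, 44), so from here the quotients repeat a_1, ..., a_10; the period length is 10.
Hence the expansion of sqrt(2748) is a_0 = 52 followed by the repeating block 2, 2, 1, 2, 8, 2, 1, 2, 2, 104 (period 10).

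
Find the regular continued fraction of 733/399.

Run the Euclidean algorithm on 733 and 399; the successive quotients are the partial quotients a_0, a_1, ... (each step inverts the fractional part left over by the previous one):
  733 = 1*399 + 334, so a_0 = 1.
  399 = 1*334 + 65, so a_1 = 1.
  334 = 5*65 + 9, so a_2 = 5.
  65 = 7*9 + 2, so a_3 = 7.
  9 = 4*2 + 1, so a_4 = 4.
  2 = 2*1 + 0, so a_5 = 2.
The remainder reaches 0 after 6 divisions, so the expansion has 6 partial quotients, read off in order.

[1; 1, 5, 7, 4, 2]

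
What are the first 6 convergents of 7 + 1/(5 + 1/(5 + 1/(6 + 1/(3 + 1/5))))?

Using the convergent recurrence p_i = a_i*p_{i-1} + p_{i-2}, q_i = a_i*q_{i-1} + q_{i-2} with p_{-2}=0, p_{-1}=1, q_{-2}=1, q_{-1}=0:
  i=0: a_0=7, p_0 = 7*1 + 0 = 7, q_0 = 7*0 + 1 = 1.
  i=1: a_1=5, p_1 = 5*7 + 1 = 36, q_1 = 5*1 + 0 = 5.
  i=2: a_2=5, p_2 = 5*36 + 7 = 187, q_2 = 5*5 + 1 = 26.
  i=3: a_3=6, p_3 = 6*187 + 36 = 1158, q_3 = 6*26 + 5 = 161.
  i=4: a_4=3, p_4 = 3*1158 + 187 = 3661, q_4 = 3*161 + 26 = 509.
  i=5: a_5=5, p_5 = 5*3661 + 1158 = 19463, q_5 = 5*509 + 161 = 2706.

7/1, 36/5, 187/26, 1158/161, 3661/509, 19463/2706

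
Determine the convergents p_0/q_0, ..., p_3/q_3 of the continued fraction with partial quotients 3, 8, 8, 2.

3/1, 25/8, 203/65, 431/138

Using the convergent recurrence p_i = a_i*p_{i-1} + p_{i-2}, q_i = a_i*q_{i-1} + q_{i-2} with p_{-2}=0, p_{-1}=1, q_{-2}=1, q_{-1}=0:
  i=0: a_0=3, p_0 = 3*1 + 0 = 3, q_0 = 3*0 + 1 = 1.
  i=1: a_1=8, p_1 = 8*3 + 1 = 25, q_1 = 8*1 + 0 = 8.
  i=2: a_2=8, p_2 = 8*25 + 3 = 203, q_2 = 8*8 + 1 = 65.
  i=3: a_3=2, p_3 = 2*203 + 25 = 431, q_3 = 2*65 + 8 = 138.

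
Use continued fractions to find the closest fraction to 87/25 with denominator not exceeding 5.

Expand x = 87/25 as a continued fraction with the Euclidean algorithm:
  87 = 3*25 + 12, so a_0 = 3.
  25 = 2*12 + 1, so a_1 = 2.
  12 = 12*1 + 0, so a_2 = 12.
so x = [3; 2, 12].
Convergents (p_i = a_i*p_{i-1} + p_{i-2}, q_i = a_i*q_{i-1} + q_{i-2} with p_{-2}=0, p_{-1}=1, q_{-2}=1, q_{-1}=0), until the denominator exceeds 5:
  i=0: a_0=3, p_0 = 3*1 + 0 = 3, q_0 = 3*0 + 1 = 1.
  i=1: a_1=2, p_1 = 2*3 + 1 = 7, q_1 = 2*1 + 0 = 2.
  i=2: a_2=12, p_2 = 12*7 + 3 = 87, q_2 = 12*2 + 1 = 25.
q_2 = 25 > 5, so the last convergent with denominator <= 5 is p_1/q_1 = 7/2.
The closest fraction with denominator <= 5 is either p_1/q_1 or the intermediate fraction (k*p_1 + p_0)/(k*q_1 + q_0) with the largest k >= 1 whose denominator stays <= 5; these approach x as k grows, and every other convergent or intermediate fraction in range is farther away.
Largest k: floor((5 - q_0)/q_1) = floor((5 - 1)/2) = 2.
That gives (2*7 + 3)/(2*2 + 1) = 17/5.
Compare the errors: |x - 7/2| = |87*2 - 7*25|/(25*2) = 1/50, and |x - 17/5| = |87*5 - 17*25|/(25*5) = 10/125.
Cross-multiplying, 1*125 = 125 < 500 = 10*50, so 1/50 is smaller: the convergent 7/2 is closer to x than 17/5.

7/2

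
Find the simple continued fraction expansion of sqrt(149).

Write x_i = (sqrt(149) + m_i)/d_i with (m_0, d_0) = (0, 1). a_0 = floor(sqrt(149)) = 12, since 12^2 = 144 <= 149 < 169 = 13^2.
Iterate m_{i+1} = d_i*a_i - m_i, d_{i+1} = (149 - m_{i+1}^2)/d_i, a_{i+1} = floor((a_0 + m_{i+1})/d_{i+1}):
  m_1 = 1*12 - 0 = 12, d_1 = (149 - 12^2)/1 = 5/1 = 5, a_1 = floor((12 + 12)/5) = 4.
  m_2 = 5*4 - 12 = 8, d_2 = (149 - 8^2)/5 = 85/5 = 17, a_2 = floor((12 + 8)/17) = 1.
  m_3 = 17*1 - 8 = 9, d_3 = (149 - 9^2)/17 = 68/17 = 4, a_3 = floor((12 + 9)/4) = 5.
  m_4 = 4*5 - 9 = 11, d_4 = (149 - 11^2)/4 = 28/4 = 7, a_4 = floor((12 + 11)/7) = 3.
  m_5 = 7*3 - 11 = 10, d_5 = (149 - 10^2)/7 = 49/7 = 7, a_5 = floor((12 + 10)/7) = 3.
  m_6 = 7*3 - 10 = 11, d_6 = (149 - 11^2)/7 = 28/7 = 4, a_6 = floor((12 + 11)/4) = 5.
  m_7 = 4*5 - 11 = 9, d_7 = (149 - 9^2)/4 = 68/4 = 17, a_7 = floor((12 + 9)/17) = 1.
  m_8 = 17*1 - 9 = 8, d_8 = (149 - 8^2)/17 = 85/17 = 5, a_8 = floor((12 + 8)/5) = 4.
  m_9 = 5*4 - 8 = 12, d_9 = (149 - 12^2)/5 = 5/5 = 1, a_9 = floor((12 + 12)/1) = 24.
  m_10 = 1*24 - 12 = 12, d_10 = (149 - 12^2)/1 = 5/1 = 5: (m_10, d_10) = (m_1, d_1) = (12, 5), so from here the quotients repeat a_1, ..., a_9; the period length is 9.
Hence the expansion of sqrt(149) is a_0 = 12 followed by the repeating block 4, 1, 5, 3, 3, 5, 1, 4, 24 (period 9).

[12; (4, 1, 5, 3, 3, 5, 1, 4, 24)]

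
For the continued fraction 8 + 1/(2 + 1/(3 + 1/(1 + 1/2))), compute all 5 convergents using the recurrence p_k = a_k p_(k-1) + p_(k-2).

Using the convergent recurrence p_i = a_i*p_{i-1} + p_{i-2}, q_i = a_i*q_{i-1} + q_{i-2} with p_{-2}=0, p_{-1}=1, q_{-2}=1, q_{-1}=0:
  i=0: a_0=8, p_0 = 8*1 + 0 = 8, q_0 = 8*0 + 1 = 1.
  i=1: a_1=2, p_1 = 2*8 + 1 = 17, q_1 = 2*1 + 0 = 2.
  i=2: a_2=3, p_2 = 3*17 + 8 = 59, q_2 = 3*2 + 1 = 7.
  i=3: a_3=1, p_3 = 1*59 + 17 = 76, q_3 = 1*7 + 2 = 9.
  i=4: a_4=2, p_4 = 2*76 + 59 = 211, q_4 = 2*9 + 7 = 25.

8/1, 17/2, 59/7, 76/9, 211/25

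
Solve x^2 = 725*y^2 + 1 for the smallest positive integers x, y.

First expand sqrt(725) as a continued fraction. With x_i = (sqrt(725) + m_i)/d_i and (m_0, d_0) = (0, 1): a_0 = floor(sqrt(725)) = 26, since 26^2 = 676 <= 725 < 729 = 27^2.
Iterate m_{i+1} = d_i*a_i - m_i, d_{i+1} = (725 - m_{i+1}^2)/d_i, a_{i+1} = floor((a_0 + m_{i+1})/d_{i+1}):
  m_1 = 1*26 - 0 = 26, d_1 = (725 - 26^2)/1 = 49/1 = 49, a_1 = floor((26 + 26)/49) = 1.
  m_2 = 49*1 - 26 = 23, d_2 = (725 - 23^2)/49 = 196/49 = 4, a_2 = floor((26 + 23)/4) = 12.
  m_3 = 4*12 - 23 = 25, d_3 = (725 - 25^2)/4 = 100/4 = 25, a_3 = floor((26 + 25)/25) = 2.
  m_4 = 25*2 - 25 = 25, d_4 = (725 - 25^2)/25 = 100/25 = 4, a_4 = floor((26 + 25)/4) = 12.
  m_5 = 4*12 - 25 = 23, d_5 = (725 - 23^2)/4 = 196/4 = 49, a_5 = floor((26 + 23)/49) = 1.
  m_6 = 49*1 - 23 = 26, d_6 = (725 - 26^2)/49 = 49/49 = 1, a_6 = floor((26 + 26)/1) = 52.
  m_7 = 1*52 - 26 = 26, d_7 = (725 - 26^2)/1 = 49/1 = 49: (m_7, d_7) = (m_1, d_1) = (26, 49), so from here the quotients repeat a_1, ..., a_6; the period length is 6.
So sqrt(725) = [26; (1, 12, 2, 12, 1, 52)] with period length k = 6.
k is even, so the fundamental solution of x^2 - 725y^2 = 1 is (p_{k-1}, q_{k-1}) = (p_5, q_5); compute convergents through index 5.
Convergents (p_i = a_i*p_{i-1} + p_{i-2}, q_i = a_i*q_{i-1} + q_{i-2} with p_{-2}=0, p_{-1}=1, q_{-2}=1, q_{-1}=0):
  i=0: a_0=26, p_0 = 26*1 + 0 = 26, q_0 = 26*0 + 1 = 1.
  i=1: a_1=1, p_1 = 1*26 + 1 = 27, q_1 = 1*1 + 0 = 1.
  i=2: a_2=12, p_2 = 12*27 + 26 = 350, q_2 = 12*1 + 1 = 13.
  i=3: a_3=2, p_3 = 2*350 + 27 = 727, q_3 = 2*13 + 1 = 27.
  i=4: a_4=12, p_4 = 12*727 + 350 = 9074, q_4 = 12*27 + 13 = 337.
  i=5: a_5=1, p_5 = 1*9074 + 727 = 9801, q_5 = 1*337 + 27 = 364.
Check: 9801^2 - 725*364^2 = 96059601 - 96059600 = 1, so (x, y) = (9801, 364) solves the equation, and by the theorem it is the least positive solution.

(x, y) = (9801, 364)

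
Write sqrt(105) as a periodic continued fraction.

[10; (4, 20)]

Write x_i = (sqrt(105) + m_i)/d_i with (m_0, d_0) = (0, 1). a_0 = floor(sqrt(105)) = 10, since 10^2 = 100 <= 105 < 121 = 11^2.
Iterate m_{i+1} = d_i*a_i - m_i, d_{i+1} = (105 - m_{i+1}^2)/d_i, a_{i+1} = floor((a_0 + m_{i+1})/d_{i+1}):
  m_1 = 1*10 - 0 = 10, d_1 = (105 - 10^2)/1 = 5/1 = 5, a_1 = floor((10 + 10)/5) = 4.
  m_2 = 5*4 - 10 = 10, d_2 = (105 - 10^2)/5 = 5/5 = 1, a_2 = floor((10 + 10)/1) = 20.
  m_3 = 1*20 - 10 = 10, d_3 = (105 - 10^2)/1 = 5/1 = 5: (m_3, d_3) = (m_1, d_1) = (10, 5), so from here the quotients repeat a_1, a_2; the period length is 2.
Hence the expansion of sqrt(105) is a_0 = 10 followed by the repeating block 4, 20 (period 2).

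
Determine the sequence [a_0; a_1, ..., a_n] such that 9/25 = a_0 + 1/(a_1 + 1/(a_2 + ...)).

Run the Euclidean algorithm on 9 and 25; the successive quotients are the partial quotients a_0, a_1, ... (each step inverts the fractional part left over by the previous one):
  9 = 0*25 + 9, so a_0 = 0.
  25 = 2*9 + 7, so a_1 = 2.
  9 = 1*7 + 2, so a_2 = 1.
  7 = 3*2 + 1, so a_3 = 3.
  2 = 2*1 + 0, so a_4 = 2.
The remainder reaches 0 after 5 divisions, so the expansion has 5 partial quotients, read off in order.

[0; 2, 1, 3, 2]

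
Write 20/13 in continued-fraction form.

Run the Euclidean algorithm on 20 and 13; the successive quotients are the partial quotients a_0, a_1, ... (each step inverts the fractional part left over by the previous one):
  20 = 1*13 + 7, so a_0 = 1.
  13 = 1*7 + 6, so a_1 = 1.
  7 = 1*6 + 1, so a_2 = 1.
  6 = 6*1 + 0, so a_3 = 6.
The remainder reaches 0 after 4 divisions, so the expansion has 4 partial quotients, read off in order.

[1; 1, 1, 6]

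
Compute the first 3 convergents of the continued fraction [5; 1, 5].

5/1, 6/1, 35/6

Using the convergent recurrence p_i = a_i*p_{i-1} + p_{i-2}, q_i = a_i*q_{i-1} + q_{i-2} with p_{-2}=0, p_{-1}=1, q_{-2}=1, q_{-1}=0:
  i=0: a_0=5, p_0 = 5*1 + 0 = 5, q_0 = 5*0 + 1 = 1.
  i=1: a_1=1, p_1 = 1*5 + 1 = 6, q_1 = 1*1 + 0 = 1.
  i=2: a_2=5, p_2 = 5*6 + 5 = 35, q_2 = 5*1 + 1 = 6.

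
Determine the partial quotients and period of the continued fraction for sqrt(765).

[27; (1, 1, 1, 13, 6, 13, 1, 1, 1, 54)]

Write x_i = (sqrt(765) + m_i)/d_i with (m_0, d_0) = (0, 1). a_0 = floor(sqrt(765)) = 27, since 27^2 = 729 <= 765 < 784 = 28^2.
Iterate m_{i+1} = d_i*a_i - m_i, d_{i+1} = (765 - m_{i+1}^2)/d_i, a_{i+1} = floor((a_0 + m_{i+1})/d_{i+1}):
  m_1 = 1*27 - 0 = 27, d_1 = (765 - 27^2)/1 = 36/1 = 36, a_1 = floor((27 + 27)/36) = 1.
  m_2 = 36*1 - 27 = 9, d_2 = (765 - 9^2)/36 = 684/36 = 19, a_2 = floor((27 + 9)/19) = 1.
  m_3 = 19*1 - 9 = 10, d_3 = (765 - 10^2)/19 = 665/19 = 35, a_3 = floor((27 + 10)/35) = 1.
  m_4 = 35*1 - 10 = 25, d_4 = (765 - 25^2)/35 = 140/35 = 4, a_4 = floor((27 + 25)/4) = 13.
  m_5 = 4*13 - 25 = 27, d_5 = (765 - 27^2)/4 = 36/4 = 9, a_5 = floor((27 + 27)/9) = 6.
  m_6 = 9*6 - 27 = 27, d_6 = (765 - 27^2)/9 = 36/9 = 4, a_6 = floor((27 + 27)/4) = 13.
  m_7 = 4*13 - 27 = 25, d_7 = (765 - 25^2)/4 = 140/4 = 35, a_7 = floor((27 + 25)/35) = 1.
  m_8 = 35*1 - 25 = 10, d_8 = (765 - 10^2)/35 = 665/35 = 19, a_8 = floor((27 + 10)/19) = 1.
  m_9 = 19*1 - 10 = 9, d_9 = (765 - 9^2)/19 = 684/19 = 36, a_9 = floor((27 + 9)/36) = 1.
  m_10 = 36*1 - 9 = 27, d_10 = (765 - 27^2)/36 = 36/36 = 1, a_10 = floor((27 + 27)/1) = 54.
  m_11 = 1*54 - 27 = 27, d_11 = (765 - 27^2)/1 = 36/1 = 36: (m_11, d_11) = (m_1, d_1) = (27, 36), so from here the quotients repeat a_1, ..., a_10; the period length is 10.
Hence the expansion of sqrt(765) is a_0 = 27 followed by the repeating block 1, 1, 1, 13, 6, 13, 1, 1, 1, 54 (period 10).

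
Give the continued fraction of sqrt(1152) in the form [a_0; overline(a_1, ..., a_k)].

Write x_i = (sqrt(1152) + m_i)/d_i with (m_0, d_0) = (0, 1). a_0 = floor(sqrt(1152)) = 33, since 33^2 = 1089 <= 1152 < 1156 = 34^2.
Iterate m_{i+1} = d_i*a_i - m_i, d_{i+1} = (1152 - m_{i+1}^2)/d_i, a_{i+1} = floor((a_0 + m_{i+1})/d_{i+1}):
  m_1 = 1*33 - 0 = 33, d_1 = (1152 - 33^2)/1 = 63/1 = 63, a_1 = floor((33 + 33)/63) = 1.
  m_2 = 63*1 - 33 = 30, d_2 = (1152 - 30^2)/63 = 252/63 = 4, a_2 = floor((33 + 30)/4) = 15.
  m_3 = 4*15 - 30 = 30, d_3 = (1152 - 30^2)/4 = 252/4 = 63, a_3 = floor((33 + 30)/63) = 1.
  m_4 = 63*1 - 30 = 33, d_4 = (1152 - 33^2)/63 = 63/63 = 1, a_4 = floor((33 + 33)/1) = 66.
  m_5 = 1*66 - 33 = 33, d_5 = (1152 - 33^2)/1 = 63/1 = 63: (m_5, d_5) = (m_1, d_1) = (33, 63), so from here the quotients repeat a_1, ..., a_4; the period length is 4.
Hence the expansion of sqrt(1152) is a_0 = 33 followed by the repeating block 1, 15, 1, 66 (period 4).

[33; overline(1, 15, 1, 66)]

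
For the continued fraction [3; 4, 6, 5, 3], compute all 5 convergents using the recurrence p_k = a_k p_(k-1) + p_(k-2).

3/1, 13/4, 81/25, 418/129, 1335/412

Using the convergent recurrence p_i = a_i*p_{i-1} + p_{i-2}, q_i = a_i*q_{i-1} + q_{i-2} with p_{-2}=0, p_{-1}=1, q_{-2}=1, q_{-1}=0:
  i=0: a_0=3, p_0 = 3*1 + 0 = 3, q_0 = 3*0 + 1 = 1.
  i=1: a_1=4, p_1 = 4*3 + 1 = 13, q_1 = 4*1 + 0 = 4.
  i=2: a_2=6, p_2 = 6*13 + 3 = 81, q_2 = 6*4 + 1 = 25.
  i=3: a_3=5, p_3 = 5*81 + 13 = 418, q_3 = 5*25 + 4 = 129.
  i=4: a_4=3, p_4 = 3*418 + 81 = 1335, q_4 = 3*129 + 25 = 412.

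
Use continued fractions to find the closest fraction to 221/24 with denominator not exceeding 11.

Expand x = 221/24 as a continued fraction with the Euclidean algorithm:
  221 = 9*24 + 5, so a_0 = 9.
  24 = 4*5 + 4, so a_1 = 4.
  5 = 1*4 + 1, so a_2 = 1.
  4 = 4*1 + 0, so a_3 = 4.
so x = [9; 4, 1, 4].
Convergents (p_i = a_i*p_{i-1} + p_{i-2}, q_i = a_i*q_{i-1} + q_{i-2} with p_{-2}=0, p_{-1}=1, q_{-2}=1, q_{-1}=0), until the denominator exceeds 11:
  i=0: a_0=9, p_0 = 9*1 + 0 = 9, q_0 = 9*0 + 1 = 1.
  i=1: a_1=4, p_1 = 4*9 + 1 = 37, q_1 = 4*1 + 0 = 4.
  i=2: a_2=1, p_2 = 1*37 + 9 = 46, q_2 = 1*4 + 1 = 5.
  i=3: a_3=4, p_3 = 4*46 + 37 = 221, q_3 = 4*5 + 4 = 24.
q_3 = 24 > 11, so the last convergent with denominator <= 11 is p_2/q_2 = 46/5.
The closest fraction with denominator <= 11 is either p_2/q_2 or the intermediate fraction (k*p_2 + p_1)/(k*q_2 + q_1) with the largest k >= 1 whose denominator stays <= 11; these approach x as k grows, and every other convergent or intermediate fraction in range is farther away.
Largest k: floor((11 - q_1)/q_2) = floor((11 - 4)/5) = 1.
That gives (1*46 + 37)/(1*5 + 4) = 83/9.
Compare the errors: |x - 46/5| = |221*5 - 46*24|/(24*5) = 1/120, and |x - 83/9| = |221*9 - 83*24|/(24*9) = 3/216.
Cross-multiplying, 1*216 = 216 < 360 = 3*120, so 1/120 is smaller: the convergent 46/5 is closer to x than 83/9.

46/5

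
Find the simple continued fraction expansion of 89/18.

[4; 1, 17]

Run the Euclidean algorithm on 89 and 18; the successive quotients are the partial quotients a_0, a_1, ... (each step inverts the fractional part left over by the previous one):
  89 = 4*18 + 17, so a_0 = 4.
  18 = 1*17 + 1, so a_1 = 1.
  17 = 17*1 + 0, so a_2 = 17.
The remainder reaches 0 after 3 divisions, so the expansion has 3 partial quotients, read off in order.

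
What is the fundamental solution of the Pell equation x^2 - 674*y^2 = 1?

(x, y) = (675, 26)

First expand sqrt(674) as a continued fraction. With x_i = (sqrt(674) + m_i)/d_i and (m_0, d_0) = (0, 1): a_0 = floor(sqrt(674)) = 25, since 25^2 = 625 <= 674 < 676 = 26^2.
Iterate m_{i+1} = d_i*a_i - m_i, d_{i+1} = (674 - m_{i+1}^2)/d_i, a_{i+1} = floor((a_0 + m_{i+1})/d_{i+1}):
  m_1 = 1*25 - 0 = 25, d_1 = (674 - 25^2)/1 = 49/1 = 49, a_1 = floor((25 + 25)/49) = 1.
  m_2 = 49*1 - 25 = 24, d_2 = (674 - 24^2)/49 = 98/49 = 2, a_2 = floor((25 + 24)/2) = 24.
  m_3 = 2*24 - 24 = 24, d_3 = (674 - 24^2)/2 = 98/2 = 49, a_3 = floor((25 + 24)/49) = 1.
  m_4 = 49*1 - 24 = 25, d_4 = (674 - 25^2)/49 = 49/49 = 1, a_4 = floor((25 + 25)/1) = 50.
  m_5 = 1*50 - 25 = 25, d_5 = (674 - 25^2)/1 = 49/1 = 49: (m_5, d_5) = (m_1, d_1) = (25, 49), so from here the quotients repeat a_1, ..., a_4; the period length is 4.
So sqrt(674) = [25; (1, 24, 1, 50)] with period length k = 4.
k is even, so the fundamental solution of x^2 - 674y^2 = 1 is (p_{k-1}, q_{k-1}) = (p_3, q_3); compute convergents through index 3.
Convergents (p_i = a_i*p_{i-1} + p_{i-2}, q_i = a_i*q_{i-1} + q_{i-2} with p_{-2}=0, p_{-1}=1, q_{-2}=1, q_{-1}=0):
  i=0: a_0=25, p_0 = 25*1 + 0 = 25, q_0 = 25*0 + 1 = 1.
  i=1: a_1=1, p_1 = 1*25 + 1 = 26, q_1 = 1*1 + 0 = 1.
  i=2: a_2=24, p_2 = 24*26 + 25 = 649, q_2 = 24*1 + 1 = 25.
  i=3: a_3=1, p_3 = 1*649 + 26 = 675, q_3 = 1*25 + 1 = 26.
Check: 675^2 - 674*26^2 = 455625 - 455624 = 1, so (x, y) = (675, 26) solves the equation, and by the theorem it is the least positive solution.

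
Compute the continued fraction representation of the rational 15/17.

[0; 1, 7, 2]

Run the Euclidean algorithm on 15 and 17; the successive quotients are the partial quotients a_0, a_1, ... (each step inverts the fractional part left over by the previous one):
  15 = 0*17 + 15, so a_0 = 0.
  17 = 1*15 + 2, so a_1 = 1.
  15 = 7*2 + 1, so a_2 = 7.
  2 = 2*1 + 0, so a_3 = 2.
The remainder reaches 0 after 4 divisions, so the expansion has 4 partial quotients, read off in order.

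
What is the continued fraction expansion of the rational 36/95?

Run the Euclidean algorithm on 36 and 95; the successive quotients are the partial quotients a_0, a_1, ... (each step inverts the fractional part left over by the previous one):
  36 = 0*95 + 36, so a_0 = 0.
  95 = 2*36 + 23, so a_1 = 2.
  36 = 1*23 + 13, so a_2 = 1.
  23 = 1*13 + 10, so a_3 = 1.
  13 = 1*10 + 3, so a_4 = 1.
  10 = 3*3 + 1, so a_5 = 3.
  3 = 3*1 + 0, so a_6 = 3.
The remainder reaches 0 after 7 divisions, so the expansion has 7 partial quotients, read off in order.

[0; 2, 1, 1, 1, 3, 3]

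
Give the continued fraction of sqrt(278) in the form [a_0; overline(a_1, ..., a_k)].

[16; overline(1, 2, 16, 2, 1, 32)]

Write x_i = (sqrt(278) + m_i)/d_i with (m_0, d_0) = (0, 1). a_0 = floor(sqrt(278)) = 16, since 16^2 = 256 <= 278 < 289 = 17^2.
Iterate m_{i+1} = d_i*a_i - m_i, d_{i+1} = (278 - m_{i+1}^2)/d_i, a_{i+1} = floor((a_0 + m_{i+1})/d_{i+1}):
  m_1 = 1*16 - 0 = 16, d_1 = (278 - 16^2)/1 = 22/1 = 22, a_1 = floor((16 + 16)/22) = 1.
  m_2 = 22*1 - 16 = 6, d_2 = (278 - 6^2)/22 = 242/22 = 11, a_2 = floor((16 + 6)/11) = 2.
  m_3 = 11*2 - 6 = 16, d_3 = (278 - 16^2)/11 = 22/11 = 2, a_3 = floor((16 + 16)/2) = 16.
  m_4 = 2*16 - 16 = 16, d_4 = (278 - 16^2)/2 = 22/2 = 11, a_4 = floor((16 + 16)/11) = 2.
  m_5 = 11*2 - 16 = 6, d_5 = (278 - 6^2)/11 = 242/11 = 22, a_5 = floor((16 + 6)/22) = 1.
  m_6 = 22*1 - 6 = 16, d_6 = (278 - 16^2)/22 = 22/22 = 1, a_6 = floor((16 + 16)/1) = 32.
  m_7 = 1*32 - 16 = 16, d_7 = (278 - 16^2)/1 = 22/1 = 22: (m_7, d_7) = (m_1, d_1) = (16, 22), so from here the quotients repeat a_1, ..., a_6; the period length is 6.
Hence the expansion of sqrt(278) is a_0 = 16 followed by the repeating block 1, 2, 16, 2, 1, 32 (period 6).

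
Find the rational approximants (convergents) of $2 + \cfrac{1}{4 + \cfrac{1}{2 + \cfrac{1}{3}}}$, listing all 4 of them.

Using the convergent recurrence p_i = a_i*p_{i-1} + p_{i-2}, q_i = a_i*q_{i-1} + q_{i-2} with p_{-2}=0, p_{-1}=1, q_{-2}=1, q_{-1}=0:
  i=0: a_0=2, p_0 = 2*1 + 0 = 2, q_0 = 2*0 + 1 = 1.
  i=1: a_1=4, p_1 = 4*2 + 1 = 9, q_1 = 4*1 + 0 = 4.
  i=2: a_2=2, p_2 = 2*9 + 2 = 20, q_2 = 2*4 + 1 = 9.
  i=3: a_3=3, p_3 = 3*20 + 9 = 69, q_3 = 3*9 + 4 = 31.

2/1, 9/4, 20/9, 69/31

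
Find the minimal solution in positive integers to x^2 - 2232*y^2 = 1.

(x, y) = (7937, 168)

First expand sqrt(2232) as a continued fraction. With x_i = (sqrt(2232) + m_i)/d_i and (m_0, d_0) = (0, 1): a_0 = floor(sqrt(2232)) = 47, since 47^2 = 2209 <= 2232 < 2304 = 48^2.
Iterate m_{i+1} = d_i*a_i - m_i, d_{i+1} = (2232 - m_{i+1}^2)/d_i, a_{i+1} = floor((a_0 + m_{i+1})/d_{i+1}):
  m_1 = 1*47 - 0 = 47, d_1 = (2232 - 47^2)/1 = 23/1 = 23, a_1 = floor((47 + 47)/23) = 4.
  m_2 = 23*4 - 47 = 45, d_2 = (2232 - 45^2)/23 = 207/23 = 9, a_2 = floor((47 + 45)/9) = 10.
  m_3 = 9*10 - 45 = 45, d_3 = (2232 - 45^2)/9 = 207/9 = 23, a_3 = floor((47 + 45)/23) = 4.
  m_4 = 23*4 - 45 = 47, d_4 = (2232 - 47^2)/23 = 23/23 = 1, a_4 = floor((47 + 47)/1) = 94.
  m_5 = 1*94 - 47 = 47, d_5 = (2232 - 47^2)/1 = 23/1 = 23: (m_5, d_5) = (m_1, d_1) = (47, 23), so from here the quotients repeat a_1, ..., a_4; the period length is 4.
So sqrt(2232) = [47; (4, 10, 4, 94)] with period length k = 4.
k is even, so the fundamental solution of x^2 - 2232y^2 = 1 is (p_{k-1}, q_{k-1}) = (p_3, q_3); compute convergents through index 3.
Convergents (p_i = a_i*p_{i-1} + p_{i-2}, q_i = a_i*q_{i-1} + q_{i-2} with p_{-2}=0, p_{-1}=1, q_{-2}=1, q_{-1}=0):
  i=0: a_0=47, p_0 = 47*1 + 0 = 47, q_0 = 47*0 + 1 = 1.
  i=1: a_1=4, p_1 = 4*47 + 1 = 189, q_1 = 4*1 + 0 = 4.
  i=2: a_2=10, p_2 = 10*189 + 47 = 1937, q_2 = 10*4 + 1 = 41.
  i=3: a_3=4, p_3 = 4*1937 + 189 = 7937, q_3 = 4*41 + 4 = 168.
Check: 7937^2 - 2232*168^2 = 62995969 - 62995968 = 1, so (x, y) = (7937, 168) solves the equation, and by the theorem it is the least positive solution.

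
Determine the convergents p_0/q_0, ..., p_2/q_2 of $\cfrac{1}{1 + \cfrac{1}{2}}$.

Using the convergent recurrence p_i = a_i*p_{i-1} + p_{i-2}, q_i = a_i*q_{i-1} + q_{i-2} with p_{-2}=0, p_{-1}=1, q_{-2}=1, q_{-1}=0:
  i=0: a_0=0, p_0 = 0*1 + 0 = 0, q_0 = 0*0 + 1 = 1.
  i=1: a_1=1, p_1 = 1*0 + 1 = 1, q_1 = 1*1 + 0 = 1.
  i=2: a_2=2, p_2 = 2*1 + 0 = 2, q_2 = 2*1 + 1 = 3.

0/1, 1/1, 2/3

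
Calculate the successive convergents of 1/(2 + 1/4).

Using the convergent recurrence p_i = a_i*p_{i-1} + p_{i-2}, q_i = a_i*q_{i-1} + q_{i-2} with p_{-2}=0, p_{-1}=1, q_{-2}=1, q_{-1}=0:
  i=0: a_0=0, p_0 = 0*1 + 0 = 0, q_0 = 0*0 + 1 = 1.
  i=1: a_1=2, p_1 = 2*0 + 1 = 1, q_1 = 2*1 + 0 = 2.
  i=2: a_2=4, p_2 = 4*1 + 0 = 4, q_2 = 4*2 + 1 = 9.

0/1, 1/2, 4/9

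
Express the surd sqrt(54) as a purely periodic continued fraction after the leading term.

Write x_i = (sqrt(54) + m_i)/d_i with (m_0, d_0) = (0, 1). a_0 = floor(sqrt(54)) = 7, since 7^2 = 49 <= 54 < 64 = 8^2.
Iterate m_{i+1} = d_i*a_i - m_i, d_{i+1} = (54 - m_{i+1}^2)/d_i, a_{i+1} = floor((a_0 + m_{i+1})/d_{i+1}):
  m_1 = 1*7 - 0 = 7, d_1 = (54 - 7^2)/1 = 5/1 = 5, a_1 = floor((7 + 7)/5) = 2.
  m_2 = 5*2 - 7 = 3, d_2 = (54 - 3^2)/5 = 45/5 = 9, a_2 = floor((7 + 3)/9) = 1.
  m_3 = 9*1 - 3 = 6, d_3 = (54 - 6^2)/9 = 18/9 = 2, a_3 = floor((7 + 6)/2) = 6.
  m_4 = 2*6 - 6 = 6, d_4 = (54 - 6^2)/2 = 18/2 = 9, a_4 = floor((7 + 6)/9) = 1.
  m_5 = 9*1 - 6 = 3, d_5 = (54 - 3^2)/9 = 45/9 = 5, a_5 = floor((7 + 3)/5) = 2.
  m_6 = 5*2 - 3 = 7, d_6 = (54 - 7^2)/5 = 5/5 = 1, a_6 = floor((7 + 7)/1) = 14.
  m_7 = 1*14 - 7 = 7, d_7 = (54 - 7^2)/1 = 5/1 = 5: (m_7, d_7) = (m_1, d_1) = (7, 5), so from here the quotients repeat a_1, ..., a_6; the period length is 6.
Hence the expansion of sqrt(54) is a_0 = 7 followed by the repeating block 2, 1, 6, 1, 2, 14 (period 6).

[7; (2, 1, 6, 1, 2, 14)]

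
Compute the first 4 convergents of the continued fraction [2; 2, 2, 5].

2/1, 5/2, 12/5, 65/27

Using the convergent recurrence p_i = a_i*p_{i-1} + p_{i-2}, q_i = a_i*q_{i-1} + q_{i-2} with p_{-2}=0, p_{-1}=1, q_{-2}=1, q_{-1}=0:
  i=0: a_0=2, p_0 = 2*1 + 0 = 2, q_0 = 2*0 + 1 = 1.
  i=1: a_1=2, p_1 = 2*2 + 1 = 5, q_1 = 2*1 + 0 = 2.
  i=2: a_2=2, p_2 = 2*5 + 2 = 12, q_2 = 2*2 + 1 = 5.
  i=3: a_3=5, p_3 = 5*12 + 5 = 65, q_3 = 5*5 + 2 = 27.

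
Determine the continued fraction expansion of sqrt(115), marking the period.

Write x_i = (sqrt(115) + m_i)/d_i with (m_0, d_0) = (0, 1). a_0 = floor(sqrt(115)) = 10, since 10^2 = 100 <= 115 < 121 = 11^2.
Iterate m_{i+1} = d_i*a_i - m_i, d_{i+1} = (115 - m_{i+1}^2)/d_i, a_{i+1} = floor((a_0 + m_{i+1})/d_{i+1}):
  m_1 = 1*10 - 0 = 10, d_1 = (115 - 10^2)/1 = 15/1 = 15, a_1 = floor((10 + 10)/15) = 1.
  m_2 = 15*1 - 10 = 5, d_2 = (115 - 5^2)/15 = 90/15 = 6, a_2 = floor((10 + 5)/6) = 2.
  m_3 = 6*2 - 5 = 7, d_3 = (115 - 7^2)/6 = 66/6 = 11, a_3 = floor((10 + 7)/11) = 1.
  m_4 = 11*1 - 7 = 4, d_4 = (115 - 4^2)/11 = 99/11 = 9, a_4 = floor((10 + 4)/9) = 1.
  m_5 = 9*1 - 4 = 5, d_5 = (115 - 5^2)/9 = 90/9 = 10, a_5 = floor((10 + 5)/10) = 1.
  m_6 = 10*1 - 5 = 5, d_6 = (115 - 5^2)/10 = 90/10 = 9, a_6 = floor((10 + 5)/9) = 1.
  m_7 = 9*1 - 5 = 4, d_7 = (115 - 4^2)/9 = 99/9 = 11, a_7 = floor((10 + 4)/11) = 1.
  m_8 = 11*1 - 4 = 7, d_8 = (115 - 7^2)/11 = 66/11 = 6, a_8 = floor((10 + 7)/6) = 2.
  m_9 = 6*2 - 7 = 5, d_9 = (115 - 5^2)/6 = 90/6 = 15, a_9 = floor((10 + 5)/15) = 1.
  m_10 = 15*1 - 5 = 10, d_10 = (115 - 10^2)/15 = 15/15 = 1, a_10 = floor((10 + 10)/1) = 20.
  m_11 = 1*20 - 10 = 10, d_11 = (115 - 10^2)/1 = 15/1 = 15: (m_11, d_11) = (m_1, d_1) = (10, 15), so from here the quotients repeat a_1, ..., a_10; the period length is 10.
Hence the expansion of sqrt(115) is a_0 = 10 followed by the repeating block 1, 2, 1, 1, 1, 1, 1, 2, 1, 20 (period 10).

[10; (1, 2, 1, 1, 1, 1, 1, 2, 1, 20)]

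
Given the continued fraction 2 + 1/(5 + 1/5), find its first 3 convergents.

Using the convergent recurrence p_i = a_i*p_{i-1} + p_{i-2}, q_i = a_i*q_{i-1} + q_{i-2} with p_{-2}=0, p_{-1}=1, q_{-2}=1, q_{-1}=0:
  i=0: a_0=2, p_0 = 2*1 + 0 = 2, q_0 = 2*0 + 1 = 1.
  i=1: a_1=5, p_1 = 5*2 + 1 = 11, q_1 = 5*1 + 0 = 5.
  i=2: a_2=5, p_2 = 5*11 + 2 = 57, q_2 = 5*5 + 1 = 26.

2/1, 11/5, 57/26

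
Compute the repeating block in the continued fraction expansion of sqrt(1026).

Write x_i = (sqrt(1026) + m_i)/d_i with (m_0, d_0) = (0, 1). a_0 = floor(sqrt(1026)) = 32, since 32^2 = 1024 <= 1026 < 1089 = 33^2.
Iterate m_{i+1} = d_i*a_i - m_i, d_{i+1} = (1026 - m_{i+1}^2)/d_i, a_{i+1} = floor((a_0 + m_{i+1})/d_{i+1}):
  m_1 = 1*32 - 0 = 32, d_1 = (1026 - 32^2)/1 = 2/1 = 2, a_1 = floor((32 + 32)/2) = 32.
  m_2 = 2*32 - 32 = 32, d_2 = (1026 - 32^2)/2 = 2/2 = 1, a_2 = floor((32 + 32)/1) = 64.
  m_3 = 1*64 - 32 = 32, d_3 = (1026 - 32^2)/1 = 2/1 = 2: (m_3, d_3) = (m_1, d_1) = (32, 2), so from here the quotients repeat a_1, a_2; the period length is 2.
Hence the expansion of sqrt(1026) is a_0 = 32 followed by the repeating block 32, 64 (period 2).

[32; (32, 64)]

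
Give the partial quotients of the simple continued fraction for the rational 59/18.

Run the Euclidean algorithm on 59 and 18; the successive quotients are the partial quotients a_0, a_1, ... (each step inverts the fractional part left over by the previous one):
  59 = 3*18 + 5, so a_0 = 3.
  18 = 3*5 + 3, so a_1 = 3.
  5 = 1*3 + 2, so a_2 = 1.
  3 = 1*2 + 1, so a_3 = 1.
  2 = 2*1 + 0, so a_4 = 2.
The remainder reaches 0 after 5 divisions, so the expansion has 5 partial quotients, read off in order.

[3; 3, 1, 1, 2]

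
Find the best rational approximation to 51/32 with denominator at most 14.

8/5

Expand x = 51/32 as a continued fraction with the Euclidean algorithm:
  51 = 1*32 + 19, so a_0 = 1.
  32 = 1*19 + 13, so a_1 = 1.
  19 = 1*13 + 6, so a_2 = 1.
  13 = 2*6 + 1, so a_3 = 2.
  6 = 6*1 + 0, so a_4 = 6.
so x = [1; 1, 1, 2, 6].
Convergents (p_i = a_i*p_{i-1} + p_{i-2}, q_i = a_i*q_{i-1} + q_{i-2} with p_{-2}=0, p_{-1}=1, q_{-2}=1, q_{-1}=0), until the denominator exceeds 14:
  i=0: a_0=1, p_0 = 1*1 + 0 = 1, q_0 = 1*0 + 1 = 1.
  i=1: a_1=1, p_1 = 1*1 + 1 = 2, q_1 = 1*1 + 0 = 1.
  i=2: a_2=1, p_2 = 1*2 + 1 = 3, q_2 = 1*1 + 1 = 2.
  i=3: a_3=2, p_3 = 2*3 + 2 = 8, q_3 = 2*2 + 1 = 5.
  i=4: a_4=6, p_4 = 6*8 + 3 = 51, q_4 = 6*5 + 2 = 32.
q_4 = 32 > 14, so the last convergent with denominator <= 14 is p_3/q_3 = 8/5.
The closest fraction with denominator <= 14 is either p_3/q_3 or the intermediate fraction (k*p_3 + p_2)/(k*q_3 + q_2) with the largest k >= 1 whose denominator stays <= 14; these approach x as k grows, and every other convergent or intermediate fraction in range is farther away.
Largest k: floor((14 - q_2)/q_3) = floor((14 - 2)/5) = 2.
That gives (2*8 + 3)/(2*5 + 2) = 19/12.
Compare the errors: |x - 8/5| = |51*5 - 8*32|/(32*5) = 1/160, and |x - 19/12| = |51*12 - 19*32|/(32*12) = 4/384.
Cross-multiplying, 1*384 = 384 < 640 = 4*160, so 1/160 is smaller: the convergent 8/5 is closer to x than 19/12.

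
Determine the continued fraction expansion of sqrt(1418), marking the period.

Write x_i = (sqrt(1418) + m_i)/d_i with (m_0, d_0) = (0, 1). a_0 = floor(sqrt(1418)) = 37, since 37^2 = 1369 <= 1418 < 1444 = 38^2.
Iterate m_{i+1} = d_i*a_i - m_i, d_{i+1} = (1418 - m_{i+1}^2)/d_i, a_{i+1} = floor((a_0 + m_{i+1})/d_{i+1}):
  m_1 = 1*37 - 0 = 37, d_1 = (1418 - 37^2)/1 = 49/1 = 49, a_1 = floor((37 + 37)/49) = 1.
  m_2 = 49*1 - 37 = 12, d_2 = (1418 - 12^2)/49 = 1274/49 = 26, a_2 = floor((37 + 12)/26) = 1.
  m_3 = 26*1 - 12 = 14, d_3 = (1418 - 14^2)/26 = 1222/26 = 47, a_3 = floor((37 + 14)/47) = 1.
  m_4 = 47*1 - 14 = 33, d_4 = (1418 - 33^2)/47 = 329/47 = 7, a_4 = floor((37 + 33)/7) = 10.
  m_5 = 7*10 - 33 = 37, d_5 = (1418 - 37^2)/7 = 49/7 = 7, a_5 = floor((37 + 37)/7) = 10.
  m_6 = 7*10 - 37 = 33, d_6 = (1418 - 33^2)/7 = 329/7 = 47, a_6 = floor((37 + 33)/47) = 1.
  m_7 = 47*1 - 33 = 14, d_7 = (1418 - 14^2)/47 = 1222/47 = 26, a_7 = floor((37 + 14)/26) = 1.
  m_8 = 26*1 - 14 = 12, d_8 = (1418 - 12^2)/26 = 1274/26 = 49, a_8 = floor((37 + 12)/49) = 1.
  m_9 = 49*1 - 12 = 37, d_9 = (1418 - 37^2)/49 = 49/49 = 1, a_9 = floor((37 + 37)/1) = 74.
  m_10 = 1*74 - 37 = 37, d_10 = (1418 - 37^2)/1 = 49/1 = 49: (m_10, d_10) = (m_1, d_1) = (37, 49), so from here the quotients repeat a_1, ..., a_9; the period length is 9.
Hence the expansion of sqrt(1418) is a_0 = 37 followed by the repeating block 1, 1, 1, 10, 10, 1, 1, 1, 74 (period 9).

[37; (1, 1, 1, 10, 10, 1, 1, 1, 74)]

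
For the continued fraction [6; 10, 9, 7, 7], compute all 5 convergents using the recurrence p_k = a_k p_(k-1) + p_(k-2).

6/1, 61/10, 555/91, 3946/647, 28177/4620

Using the convergent recurrence p_i = a_i*p_{i-1} + p_{i-2}, q_i = a_i*q_{i-1} + q_{i-2} with p_{-2}=0, p_{-1}=1, q_{-2}=1, q_{-1}=0:
  i=0: a_0=6, p_0 = 6*1 + 0 = 6, q_0 = 6*0 + 1 = 1.
  i=1: a_1=10, p_1 = 10*6 + 1 = 61, q_1 = 10*1 + 0 = 10.
  i=2: a_2=9, p_2 = 9*61 + 6 = 555, q_2 = 9*10 + 1 = 91.
  i=3: a_3=7, p_3 = 7*555 + 61 = 3946, q_3 = 7*91 + 10 = 647.
  i=4: a_4=7, p_4 = 7*3946 + 555 = 28177, q_4 = 7*647 + 91 = 4620.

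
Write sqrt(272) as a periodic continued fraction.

[16; (2, 32)]

Write x_i = (sqrt(272) + m_i)/d_i with (m_0, d_0) = (0, 1). a_0 = floor(sqrt(272)) = 16, since 16^2 = 256 <= 272 < 289 = 17^2.
Iterate m_{i+1} = d_i*a_i - m_i, d_{i+1} = (272 - m_{i+1}^2)/d_i, a_{i+1} = floor((a_0 + m_{i+1})/d_{i+1}):
  m_1 = 1*16 - 0 = 16, d_1 = (272 - 16^2)/1 = 16/1 = 16, a_1 = floor((16 + 16)/16) = 2.
  m_2 = 16*2 - 16 = 16, d_2 = (272 - 16^2)/16 = 16/16 = 1, a_2 = floor((16 + 16)/1) = 32.
  m_3 = 1*32 - 16 = 16, d_3 = (272 - 16^2)/1 = 16/1 = 16: (m_3, d_3) = (m_1, d_1) = (16, 16), so from here the quotients repeat a_1, a_2; the period length is 2.
Hence the expansion of sqrt(272) is a_0 = 16 followed by the repeating block 2, 32 (period 2).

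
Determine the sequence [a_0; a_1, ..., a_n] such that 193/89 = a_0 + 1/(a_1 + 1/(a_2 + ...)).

[2; 5, 1, 14]

Run the Euclidean algorithm on 193 and 89; the successive quotients are the partial quotients a_0, a_1, ... (each step inverts the fractional part left over by the previous one):
  193 = 2*89 + 15, so a_0 = 2.
  89 = 5*15 + 14, so a_1 = 5.
  15 = 1*14 + 1, so a_2 = 1.
  14 = 14*1 + 0, so a_3 = 14.
The remainder reaches 0 after 4 divisions, so the expansion has 4 partial quotients, read off in order.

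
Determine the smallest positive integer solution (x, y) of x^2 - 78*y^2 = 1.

(x, y) = (53, 6)

First expand sqrt(78) as a continued fraction. With x_i = (sqrt(78) + m_i)/d_i and (m_0, d_0) = (0, 1): a_0 = floor(sqrt(78)) = 8, since 8^2 = 64 <= 78 < 81 = 9^2.
Iterate m_{i+1} = d_i*a_i - m_i, d_{i+1} = (78 - m_{i+1}^2)/d_i, a_{i+1} = floor((a_0 + m_{i+1})/d_{i+1}):
  m_1 = 1*8 - 0 = 8, d_1 = (78 - 8^2)/1 = 14/1 = 14, a_1 = floor((8 + 8)/14) = 1.
  m_2 = 14*1 - 8 = 6, d_2 = (78 - 6^2)/14 = 42/14 = 3, a_2 = floor((8 + 6)/3) = 4.
  m_3 = 3*4 - 6 = 6, d_3 = (78 - 6^2)/3 = 42/3 = 14, a_3 = floor((8 + 6)/14) = 1.
  m_4 = 14*1 - 6 = 8, d_4 = (78 - 8^2)/14 = 14/14 = 1, a_4 = floor((8 + 8)/1) = 16.
  m_5 = 1*16 - 8 = 8, d_5 = (78 - 8^2)/1 = 14/1 = 14: (m_5, d_5) = (m_1, d_1) = (8, 14), so from here the quotients repeat a_1, ..., a_4; the period length is 4.
So sqrt(78) = [8; (1, 4, 1, 16)] with period length k = 4.
k is even, so the fundamental solution of x^2 - 78y^2 = 1 is (p_{k-1}, q_{k-1}) = (p_3, q_3); compute convergents through index 3.
Convergents (p_i = a_i*p_{i-1} + p_{i-2}, q_i = a_i*q_{i-1} + q_{i-2} with p_{-2}=0, p_{-1}=1, q_{-2}=1, q_{-1}=0):
  i=0: a_0=8, p_0 = 8*1 + 0 = 8, q_0 = 8*0 + 1 = 1.
  i=1: a_1=1, p_1 = 1*8 + 1 = 9, q_1 = 1*1 + 0 = 1.
  i=2: a_2=4, p_2 = 4*9 + 8 = 44, q_2 = 4*1 + 1 = 5.
  i=3: a_3=1, p_3 = 1*44 + 9 = 53, q_3 = 1*5 + 1 = 6.
Check: 53^2 - 78*6^2 = 2809 - 2808 = 1, so (x, y) = (53, 6) solves the equation, and by the theorem it is the least positive solution.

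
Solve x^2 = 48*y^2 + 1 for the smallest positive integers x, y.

First expand sqrt(48) as a continued fraction. With x_i = (sqrt(48) + m_i)/d_i and (m_0, d_0) = (0, 1): a_0 = floor(sqrt(48)) = 6, since 6^2 = 36 <= 48 < 49 = 7^2.
Iterate m_{i+1} = d_i*a_i - m_i, d_{i+1} = (48 - m_{i+1}^2)/d_i, a_{i+1} = floor((a_0 + m_{i+1})/d_{i+1}):
  m_1 = 1*6 - 0 = 6, d_1 = (48 - 6^2)/1 = 12/1 = 12, a_1 = floor((6 + 6)/12) = 1.
  m_2 = 12*1 - 6 = 6, d_2 = (48 - 6^2)/12 = 12/12 = 1, a_2 = floor((6 + 6)/1) = 12.
  m_3 = 1*12 - 6 = 6, d_3 = (48 - 6^2)/1 = 12/1 = 12: (m_3, d_3) = (m_1, d_1) = (6, 12), so from here the quotients repeat a_1, a_2; the period length is 2.
So sqrt(48) = [6; (1, 12)] with period length k = 2.
k is even, so the fundamental solution of x^2 - 48y^2 = 1 is (p_{k-1}, q_{k-1}) = (p_1, q_1); compute convergents through index 1.
Convergents (p_i = a_i*p_{i-1} + p_{i-2}, q_i = a_i*q_{i-1} + q_{i-2} with p_{-2}=0, p_{-1}=1, q_{-2}=1, q_{-1}=0):
  i=0: a_0=6, p_0 = 6*1 + 0 = 6, q_0 = 6*0 + 1 = 1.
  i=1: a_1=1, p_1 = 1*6 + 1 = 7, q_1 = 1*1 + 0 = 1.
Check: 7^2 - 48*1^2 = 49 - 48 = 1, so (x, y) = (7, 1) solves the equation, and by the theorem it is the least positive solution.

(x, y) = (7, 1)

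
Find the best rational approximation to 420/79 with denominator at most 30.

Expand x = 420/79 as a continued fraction with the Euclidean algorithm:
  420 = 5*79 + 25, so a_0 = 5.
  79 = 3*25 + 4, so a_1 = 3.
  25 = 6*4 + 1, so a_2 = 6.
  4 = 4*1 + 0, so a_3 = 4.
so x = [5; 3, 6, 4].
Convergents (p_i = a_i*p_{i-1} + p_{i-2}, q_i = a_i*q_{i-1} + q_{i-2} with p_{-2}=0, p_{-1}=1, q_{-2}=1, q_{-1}=0), until the denominator exceeds 30:
  i=0: a_0=5, p_0 = 5*1 + 0 = 5, q_0 = 5*0 + 1 = 1.
  i=1: a_1=3, p_1 = 3*5 + 1 = 16, q_1 = 3*1 + 0 = 3.
  i=2: a_2=6, p_2 = 6*16 + 5 = 101, q_2 = 6*3 + 1 = 19.
  i=3: a_3=4, p_3 = 4*101 + 16 = 420, q_3 = 4*19 + 3 = 79.
q_3 = 79 > 30, so the last convergent with denominator <= 30 is p_2/q_2 = 101/19.
The closest fraction with denominator <= 30 is either p_2/q_2 or the intermediate fraction (k*p_2 + p_1)/(k*q_2 + q_1) with the largest k >= 1 whose denominator stays <= 30; these approach x as k grows, and every other convergent or intermediate fraction in range is farther away.
Largest k: floor((30 - q_1)/q_2) = floor((30 - 3)/19) = 1.
That gives (1*101 + 16)/(1*19 + 3) = 117/22.
Compare the errors: |x - 101/19| = |420*19 - 101*79|/(79*19) = 1/1501, and |x - 117/22| = |420*22 - 117*79|/(79*22) = 3/1738.
Cross-multiplying, 1*1738 = 1738 < 4503 = 3*1501, so 1/1501 is smaller: the convergent 101/19 is closer to x than 117/22.

101/19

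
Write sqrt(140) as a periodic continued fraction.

Write x_i = (sqrt(140) + m_i)/d_i with (m_0, d_0) = (0, 1). a_0 = floor(sqrt(140)) = 11, since 11^2 = 121 <= 140 < 144 = 12^2.
Iterate m_{i+1} = d_i*a_i - m_i, d_{i+1} = (140 - m_{i+1}^2)/d_i, a_{i+1} = floor((a_0 + m_{i+1})/d_{i+1}):
  m_1 = 1*11 - 0 = 11, d_1 = (140 - 11^2)/1 = 19/1 = 19, a_1 = floor((11 + 11)/19) = 1.
  m_2 = 19*1 - 11 = 8, d_2 = (140 - 8^2)/19 = 76/19 = 4, a_2 = floor((11 + 8)/4) = 4.
  m_3 = 4*4 - 8 = 8, d_3 = (140 - 8^2)/4 = 76/4 = 19, a_3 = floor((11 + 8)/19) = 1.
  m_4 = 19*1 - 8 = 11, d_4 = (140 - 11^2)/19 = 19/19 = 1, a_4 = floor((11 + 11)/1) = 22.
  m_5 = 1*22 - 11 = 11, d_5 = (140 - 11^2)/1 = 19/1 = 19: (m_5, d_5) = (m_1, d_1) = (11, 19), so from here the quotients repeat a_1, ..., a_4; the period length is 4.
Hence the expansion of sqrt(140) is a_0 = 11 followed by the repeating block 1, 4, 1, 22 (period 4).

[11; (1, 4, 1, 22)]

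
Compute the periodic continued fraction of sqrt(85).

[9; (4, 1, 1, 4, 18)]

Write x_i = (sqrt(85) + m_i)/d_i with (m_0, d_0) = (0, 1). a_0 = floor(sqrt(85)) = 9, since 9^2 = 81 <= 85 < 100 = 10^2.
Iterate m_{i+1} = d_i*a_i - m_i, d_{i+1} = (85 - m_{i+1}^2)/d_i, a_{i+1} = floor((a_0 + m_{i+1})/d_{i+1}):
  m_1 = 1*9 - 0 = 9, d_1 = (85 - 9^2)/1 = 4/1 = 4, a_1 = floor((9 + 9)/4) = 4.
  m_2 = 4*4 - 9 = 7, d_2 = (85 - 7^2)/4 = 36/4 = 9, a_2 = floor((9 + 7)/9) = 1.
  m_3 = 9*1 - 7 = 2, d_3 = (85 - 2^2)/9 = 81/9 = 9, a_3 = floor((9 + 2)/9) = 1.
  m_4 = 9*1 - 2 = 7, d_4 = (85 - 7^2)/9 = 36/9 = 4, a_4 = floor((9 + 7)/4) = 4.
  m_5 = 4*4 - 7 = 9, d_5 = (85 - 9^2)/4 = 4/4 = 1, a_5 = floor((9 + 9)/1) = 18.
  m_6 = 1*18 - 9 = 9, d_6 = (85 - 9^2)/1 = 4/1 = 4: (m_6, d_6) = (m_1, d_1) = (9, 4), so from here the quotients repeat a_1, ..., a_5; the period length is 5.
Hence the expansion of sqrt(85) is a_0 = 9 followed by the repeating block 4, 1, 1, 4, 18 (period 5).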